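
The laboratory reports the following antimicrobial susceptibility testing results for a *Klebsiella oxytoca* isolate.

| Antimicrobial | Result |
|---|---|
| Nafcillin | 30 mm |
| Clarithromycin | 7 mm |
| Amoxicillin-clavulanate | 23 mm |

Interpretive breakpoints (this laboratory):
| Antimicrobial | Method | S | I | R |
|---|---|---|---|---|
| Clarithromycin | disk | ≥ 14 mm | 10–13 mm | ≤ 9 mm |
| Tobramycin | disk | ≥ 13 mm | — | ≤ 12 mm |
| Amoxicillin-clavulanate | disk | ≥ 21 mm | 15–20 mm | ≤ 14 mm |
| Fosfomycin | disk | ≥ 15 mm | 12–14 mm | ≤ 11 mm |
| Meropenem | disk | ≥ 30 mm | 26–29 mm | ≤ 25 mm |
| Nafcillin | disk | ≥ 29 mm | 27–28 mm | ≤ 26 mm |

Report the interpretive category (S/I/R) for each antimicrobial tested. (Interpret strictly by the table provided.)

S, R, S

Nafcillin: 30 mm is ≥ 29 mm → Susceptible
Clarithromycin 7 mm: ≤ 9 mm ⇒ Resistant
Amoxicillin-clavulanate (23 mm) ≥ 21 mm ⇒ Susceptible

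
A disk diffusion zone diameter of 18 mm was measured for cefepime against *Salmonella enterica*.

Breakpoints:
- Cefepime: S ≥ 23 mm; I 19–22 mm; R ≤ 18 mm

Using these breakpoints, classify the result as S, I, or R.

Cefepime: 18 mm is ≤ 18 mm — Resistant

R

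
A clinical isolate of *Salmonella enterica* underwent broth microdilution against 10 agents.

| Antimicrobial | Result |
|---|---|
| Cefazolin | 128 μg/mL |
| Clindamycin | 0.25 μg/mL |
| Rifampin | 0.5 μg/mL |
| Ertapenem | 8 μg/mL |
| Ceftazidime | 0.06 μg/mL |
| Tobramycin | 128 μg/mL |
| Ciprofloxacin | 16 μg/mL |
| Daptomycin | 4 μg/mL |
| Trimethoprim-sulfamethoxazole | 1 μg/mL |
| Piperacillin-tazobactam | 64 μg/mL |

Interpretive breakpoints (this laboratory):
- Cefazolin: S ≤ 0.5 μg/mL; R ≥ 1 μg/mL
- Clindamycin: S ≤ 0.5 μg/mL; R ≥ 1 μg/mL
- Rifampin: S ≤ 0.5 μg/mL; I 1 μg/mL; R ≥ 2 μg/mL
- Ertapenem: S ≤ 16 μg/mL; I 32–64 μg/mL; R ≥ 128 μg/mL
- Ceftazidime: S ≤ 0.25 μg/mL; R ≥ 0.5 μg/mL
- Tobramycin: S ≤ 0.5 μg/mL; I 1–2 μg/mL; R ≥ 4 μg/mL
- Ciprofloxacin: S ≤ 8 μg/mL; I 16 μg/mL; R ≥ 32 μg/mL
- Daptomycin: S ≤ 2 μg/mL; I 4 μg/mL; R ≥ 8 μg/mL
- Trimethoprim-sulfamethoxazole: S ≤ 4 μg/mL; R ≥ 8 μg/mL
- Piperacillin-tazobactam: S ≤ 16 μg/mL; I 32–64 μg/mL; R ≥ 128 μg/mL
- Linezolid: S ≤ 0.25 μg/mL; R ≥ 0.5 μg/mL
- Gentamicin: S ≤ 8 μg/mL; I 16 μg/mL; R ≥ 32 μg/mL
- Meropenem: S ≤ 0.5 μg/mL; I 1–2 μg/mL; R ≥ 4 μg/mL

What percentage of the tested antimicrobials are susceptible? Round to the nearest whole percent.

50%

Cefazolin: 128 μg/mL is ≥ 1 μg/mL ⇒ Resistant
Clindamycin: 0.25 μg/mL is ≤ 0.5 μg/mL ⇒ susceptible
Rifampin: 0.5 μg/mL is ≤ 0.5 μg/mL → susceptible
Ertapenem: 8 μg/mL is ≤ 16 μg/mL — S
Ceftazidime 0.06 μg/mL: ≤ 0.25 μg/mL → S
Tobramycin (128 μg/mL) ≥ 4 μg/mL — resistant
Ciprofloxacin: 16 μg/mL is = 16 μg/mL ⇒ intermediate
Daptomycin (4 μg/mL) = 4 μg/mL — I
Trimethoprim-sulfamethoxazole (1 μg/mL) ≤ 4 μg/mL → Susceptible
Piperacillin-tazobactam 64 μg/mL: in 32–64 μg/mL ⇒ Intermediate
Susceptible: 5/10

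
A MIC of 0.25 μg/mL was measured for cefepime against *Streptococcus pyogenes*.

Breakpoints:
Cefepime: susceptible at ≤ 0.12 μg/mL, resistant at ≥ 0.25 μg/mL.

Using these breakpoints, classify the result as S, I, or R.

Cefepime (0.25 μg/mL) ≥ 0.25 μg/mL — Resistant

R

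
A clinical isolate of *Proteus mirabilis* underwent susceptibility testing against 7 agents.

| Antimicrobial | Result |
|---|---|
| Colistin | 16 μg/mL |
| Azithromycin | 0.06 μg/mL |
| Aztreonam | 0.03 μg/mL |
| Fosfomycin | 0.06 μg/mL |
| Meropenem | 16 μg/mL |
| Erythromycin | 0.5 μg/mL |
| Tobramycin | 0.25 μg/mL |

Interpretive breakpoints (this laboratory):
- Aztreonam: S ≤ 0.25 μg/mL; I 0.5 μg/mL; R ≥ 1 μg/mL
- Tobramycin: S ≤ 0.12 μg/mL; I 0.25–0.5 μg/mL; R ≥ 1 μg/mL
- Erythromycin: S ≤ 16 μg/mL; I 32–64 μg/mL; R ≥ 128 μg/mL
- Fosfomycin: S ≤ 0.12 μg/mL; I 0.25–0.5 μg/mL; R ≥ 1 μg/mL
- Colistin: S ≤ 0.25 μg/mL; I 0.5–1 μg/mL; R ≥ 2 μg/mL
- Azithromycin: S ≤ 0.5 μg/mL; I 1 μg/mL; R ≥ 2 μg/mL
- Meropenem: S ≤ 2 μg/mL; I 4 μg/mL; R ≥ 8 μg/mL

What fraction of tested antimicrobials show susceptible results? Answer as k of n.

4 of 7

Colistin: 16 μg/mL is ≥ 2 μg/mL → resistant
Azithromycin: 0.06 μg/mL is ≤ 0.5 μg/mL — S
Aztreonam 0.03 μg/mL: ≤ 0.25 μg/mL ⇒ susceptible
Fosfomycin (0.06 μg/mL) ≤ 0.12 μg/mL → Susceptible
Meropenem 16 μg/mL: ≥ 8 μg/mL — R
Erythromycin (0.5 μg/mL) ≤ 16 μg/mL ⇒ S
Tobramycin: 0.25 μg/mL is in 0.25–0.5 μg/mL → Intermediate
Susceptible: 4/7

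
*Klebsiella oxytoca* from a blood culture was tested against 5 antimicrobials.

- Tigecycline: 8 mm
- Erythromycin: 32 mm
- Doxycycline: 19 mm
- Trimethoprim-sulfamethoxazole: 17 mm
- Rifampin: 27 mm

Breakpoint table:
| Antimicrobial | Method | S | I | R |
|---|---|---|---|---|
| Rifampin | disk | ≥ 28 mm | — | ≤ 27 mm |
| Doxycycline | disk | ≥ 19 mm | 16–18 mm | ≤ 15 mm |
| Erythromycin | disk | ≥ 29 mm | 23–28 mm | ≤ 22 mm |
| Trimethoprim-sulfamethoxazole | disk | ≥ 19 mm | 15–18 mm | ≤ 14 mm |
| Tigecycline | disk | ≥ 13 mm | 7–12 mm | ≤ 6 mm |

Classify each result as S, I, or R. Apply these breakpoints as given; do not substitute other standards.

Tigecycline: 8 mm is in 7–12 mm → Intermediate
Erythromycin 32 mm: ≥ 29 mm → susceptible
Doxycycline (19 mm) ≥ 19 mm — S
Trimethoprim-sulfamethoxazole (17 mm) in 15–18 mm → I
Rifampin 27 mm: ≤ 27 mm → Resistant

I, S, S, I, R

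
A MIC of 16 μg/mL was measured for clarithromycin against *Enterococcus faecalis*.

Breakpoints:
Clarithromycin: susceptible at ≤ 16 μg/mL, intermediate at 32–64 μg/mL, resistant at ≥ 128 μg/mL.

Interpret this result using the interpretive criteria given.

S

Clarithromycin 16 μg/mL: ≤ 16 μg/mL → S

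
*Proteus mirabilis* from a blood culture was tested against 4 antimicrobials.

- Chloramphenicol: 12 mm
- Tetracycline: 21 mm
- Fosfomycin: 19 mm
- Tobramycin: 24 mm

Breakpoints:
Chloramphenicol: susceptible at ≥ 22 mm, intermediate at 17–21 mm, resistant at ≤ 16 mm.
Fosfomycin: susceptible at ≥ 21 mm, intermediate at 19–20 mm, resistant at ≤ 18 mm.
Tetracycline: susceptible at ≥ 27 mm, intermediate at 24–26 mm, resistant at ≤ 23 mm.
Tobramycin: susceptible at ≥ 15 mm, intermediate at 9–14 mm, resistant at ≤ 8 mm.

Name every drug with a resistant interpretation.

Chloramphenicol: 12 mm is ≤ 16 mm → R
Tetracycline: 21 mm is ≤ 23 mm — R
Fosfomycin (19 mm) in 19–20 mm — intermediate
Tobramycin (24 mm) ≥ 15 mm ⇒ susceptible

chloramphenicol, tetracycline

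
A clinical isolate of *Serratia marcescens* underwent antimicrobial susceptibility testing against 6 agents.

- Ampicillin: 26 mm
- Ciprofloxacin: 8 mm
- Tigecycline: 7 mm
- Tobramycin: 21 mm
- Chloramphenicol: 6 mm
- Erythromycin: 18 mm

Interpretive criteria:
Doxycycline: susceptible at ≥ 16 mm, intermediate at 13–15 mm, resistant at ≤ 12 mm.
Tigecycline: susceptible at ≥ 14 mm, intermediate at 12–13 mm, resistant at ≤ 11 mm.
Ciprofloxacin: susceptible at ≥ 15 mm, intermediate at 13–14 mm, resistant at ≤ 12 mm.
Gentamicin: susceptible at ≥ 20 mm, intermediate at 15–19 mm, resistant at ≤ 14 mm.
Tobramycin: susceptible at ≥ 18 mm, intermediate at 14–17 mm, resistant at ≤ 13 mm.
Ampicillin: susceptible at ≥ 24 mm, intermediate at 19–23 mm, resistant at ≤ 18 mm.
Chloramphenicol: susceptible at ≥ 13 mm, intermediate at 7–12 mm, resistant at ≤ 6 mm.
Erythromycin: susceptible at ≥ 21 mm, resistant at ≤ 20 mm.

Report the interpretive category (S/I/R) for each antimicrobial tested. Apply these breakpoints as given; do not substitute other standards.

S, R, R, S, R, R

Ampicillin (26 mm) ≥ 24 mm → Susceptible
Ciprofloxacin: 8 mm is ≤ 12 mm ⇒ resistant
Tigecycline (7 mm) ≤ 11 mm → Resistant
Tobramycin: 21 mm is ≥ 18 mm ⇒ susceptible
Chloramphenicol 6 mm: ≤ 6 mm ⇒ R
Erythromycin 18 mm: ≤ 20 mm → R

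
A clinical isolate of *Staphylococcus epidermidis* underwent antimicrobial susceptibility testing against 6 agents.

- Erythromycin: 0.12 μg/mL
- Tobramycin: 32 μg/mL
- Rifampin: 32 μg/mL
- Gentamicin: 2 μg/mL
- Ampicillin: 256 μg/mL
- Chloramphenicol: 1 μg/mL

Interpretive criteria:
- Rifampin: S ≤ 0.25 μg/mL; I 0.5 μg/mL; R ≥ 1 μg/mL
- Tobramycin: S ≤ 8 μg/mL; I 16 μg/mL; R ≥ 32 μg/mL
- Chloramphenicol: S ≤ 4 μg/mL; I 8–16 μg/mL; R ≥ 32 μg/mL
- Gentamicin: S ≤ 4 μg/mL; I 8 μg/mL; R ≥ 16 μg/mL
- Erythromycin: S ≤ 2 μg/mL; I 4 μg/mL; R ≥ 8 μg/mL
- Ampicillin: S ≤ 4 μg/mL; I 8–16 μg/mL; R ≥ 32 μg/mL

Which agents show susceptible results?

erythromycin, gentamicin, chloramphenicol

Erythromycin 0.12 μg/mL: ≤ 2 μg/mL → susceptible
Tobramycin (32 μg/mL) ≥ 32 μg/mL ⇒ resistant
Rifampin 32 μg/mL: ≥ 1 μg/mL → R
Gentamicin (2 μg/mL) ≤ 4 μg/mL ⇒ susceptible
Ampicillin (256 μg/mL) ≥ 32 μg/mL — resistant
Chloramphenicol: 1 μg/mL is ≤ 4 μg/mL — Susceptible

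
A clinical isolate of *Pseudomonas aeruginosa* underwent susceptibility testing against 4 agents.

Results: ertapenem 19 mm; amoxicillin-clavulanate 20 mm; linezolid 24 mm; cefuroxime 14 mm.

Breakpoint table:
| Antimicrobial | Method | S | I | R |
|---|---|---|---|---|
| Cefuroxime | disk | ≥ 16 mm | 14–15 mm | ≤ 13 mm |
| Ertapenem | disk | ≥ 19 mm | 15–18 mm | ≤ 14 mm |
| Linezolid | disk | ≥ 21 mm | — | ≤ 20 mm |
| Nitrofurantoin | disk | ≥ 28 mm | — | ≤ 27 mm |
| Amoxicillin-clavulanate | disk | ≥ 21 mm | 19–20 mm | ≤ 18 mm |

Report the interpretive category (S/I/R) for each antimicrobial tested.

S, I, S, I

Ertapenem (19 mm) ≥ 19 mm — S
Amoxicillin-clavulanate (20 mm) in 19–20 mm — I
Linezolid: 24 mm is ≥ 21 mm → susceptible
Cefuroxime: 14 mm is in 14–15 mm — Intermediate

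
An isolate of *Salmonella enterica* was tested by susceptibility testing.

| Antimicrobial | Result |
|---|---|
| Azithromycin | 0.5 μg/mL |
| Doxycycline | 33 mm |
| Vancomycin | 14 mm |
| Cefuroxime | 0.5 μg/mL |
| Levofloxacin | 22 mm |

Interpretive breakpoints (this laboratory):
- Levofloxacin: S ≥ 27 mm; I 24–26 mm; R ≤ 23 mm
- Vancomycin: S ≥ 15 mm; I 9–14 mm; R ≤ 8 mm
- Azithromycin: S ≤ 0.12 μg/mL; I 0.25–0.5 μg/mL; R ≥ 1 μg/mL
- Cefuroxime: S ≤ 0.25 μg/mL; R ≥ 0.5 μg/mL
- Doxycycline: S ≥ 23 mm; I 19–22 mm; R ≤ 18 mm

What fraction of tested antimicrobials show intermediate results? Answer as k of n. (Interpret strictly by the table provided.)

2 of 5

Azithromycin: 0.5 μg/mL is in 0.25–0.5 μg/mL → intermediate
Doxycycline: 33 mm is ≥ 23 mm ⇒ S
Vancomycin: 14 mm is in 9–14 mm → intermediate
Cefuroxime: 0.5 μg/mL is ≥ 0.5 μg/mL → resistant
Levofloxacin: 22 mm is ≤ 23 mm — R
Intermediate: 2/5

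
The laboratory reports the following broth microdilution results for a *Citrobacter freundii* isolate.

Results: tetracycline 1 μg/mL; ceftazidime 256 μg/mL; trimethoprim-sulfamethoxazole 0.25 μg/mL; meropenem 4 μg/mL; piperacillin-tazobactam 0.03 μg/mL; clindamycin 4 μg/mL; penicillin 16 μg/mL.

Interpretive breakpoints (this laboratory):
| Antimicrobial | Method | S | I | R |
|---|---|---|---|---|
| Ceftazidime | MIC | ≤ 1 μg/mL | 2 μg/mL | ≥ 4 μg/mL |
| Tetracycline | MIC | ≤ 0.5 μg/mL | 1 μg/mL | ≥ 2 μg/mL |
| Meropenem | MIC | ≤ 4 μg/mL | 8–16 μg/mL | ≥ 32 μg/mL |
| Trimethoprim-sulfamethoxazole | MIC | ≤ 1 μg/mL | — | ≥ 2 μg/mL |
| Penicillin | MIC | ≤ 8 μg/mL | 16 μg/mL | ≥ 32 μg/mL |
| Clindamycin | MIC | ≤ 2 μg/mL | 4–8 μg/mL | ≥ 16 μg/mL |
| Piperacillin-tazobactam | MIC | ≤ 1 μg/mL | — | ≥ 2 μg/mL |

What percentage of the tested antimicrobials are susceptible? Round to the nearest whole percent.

Tetracycline 1 μg/mL: = 1 μg/mL ⇒ intermediate
Ceftazidime: 256 μg/mL is ≥ 4 μg/mL → Resistant
Trimethoprim-sulfamethoxazole (0.25 μg/mL) ≤ 1 μg/mL ⇒ Susceptible
Meropenem 4 μg/mL: ≤ 4 μg/mL → susceptible
Piperacillin-tazobactam 0.03 μg/mL: ≤ 1 μg/mL — Susceptible
Clindamycin 4 μg/mL: in 4–8 μg/mL → Intermediate
Penicillin (16 μg/mL) = 16 μg/mL → Intermediate
Susceptible: 3/7

43%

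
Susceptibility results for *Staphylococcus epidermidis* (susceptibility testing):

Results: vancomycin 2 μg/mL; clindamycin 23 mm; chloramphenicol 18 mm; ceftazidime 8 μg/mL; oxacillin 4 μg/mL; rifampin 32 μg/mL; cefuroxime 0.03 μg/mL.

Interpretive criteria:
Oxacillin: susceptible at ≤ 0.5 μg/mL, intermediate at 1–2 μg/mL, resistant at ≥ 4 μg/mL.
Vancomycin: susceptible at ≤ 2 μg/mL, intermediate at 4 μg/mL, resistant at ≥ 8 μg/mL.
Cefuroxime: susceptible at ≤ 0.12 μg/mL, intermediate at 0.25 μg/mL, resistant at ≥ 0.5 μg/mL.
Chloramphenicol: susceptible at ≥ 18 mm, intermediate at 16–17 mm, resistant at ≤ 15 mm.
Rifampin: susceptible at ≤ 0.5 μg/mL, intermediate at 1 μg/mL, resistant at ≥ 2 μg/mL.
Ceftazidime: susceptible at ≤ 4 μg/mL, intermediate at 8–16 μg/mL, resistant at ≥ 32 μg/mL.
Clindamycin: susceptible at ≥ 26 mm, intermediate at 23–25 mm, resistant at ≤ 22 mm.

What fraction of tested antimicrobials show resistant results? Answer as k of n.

2 of 7

Vancomycin 2 μg/mL: ≤ 2 μg/mL ⇒ S
Clindamycin (23 mm) in 23–25 mm → intermediate
Chloramphenicol: 18 mm is ≥ 18 mm → Susceptible
Ceftazidime 8 μg/mL: in 8–16 μg/mL ⇒ Intermediate
Oxacillin: 4 μg/mL is ≥ 4 μg/mL — Resistant
Rifampin (32 μg/mL) ≥ 2 μg/mL ⇒ R
Cefuroxime (0.03 μg/mL) ≤ 0.12 μg/mL — susceptible
Resistant: 2/7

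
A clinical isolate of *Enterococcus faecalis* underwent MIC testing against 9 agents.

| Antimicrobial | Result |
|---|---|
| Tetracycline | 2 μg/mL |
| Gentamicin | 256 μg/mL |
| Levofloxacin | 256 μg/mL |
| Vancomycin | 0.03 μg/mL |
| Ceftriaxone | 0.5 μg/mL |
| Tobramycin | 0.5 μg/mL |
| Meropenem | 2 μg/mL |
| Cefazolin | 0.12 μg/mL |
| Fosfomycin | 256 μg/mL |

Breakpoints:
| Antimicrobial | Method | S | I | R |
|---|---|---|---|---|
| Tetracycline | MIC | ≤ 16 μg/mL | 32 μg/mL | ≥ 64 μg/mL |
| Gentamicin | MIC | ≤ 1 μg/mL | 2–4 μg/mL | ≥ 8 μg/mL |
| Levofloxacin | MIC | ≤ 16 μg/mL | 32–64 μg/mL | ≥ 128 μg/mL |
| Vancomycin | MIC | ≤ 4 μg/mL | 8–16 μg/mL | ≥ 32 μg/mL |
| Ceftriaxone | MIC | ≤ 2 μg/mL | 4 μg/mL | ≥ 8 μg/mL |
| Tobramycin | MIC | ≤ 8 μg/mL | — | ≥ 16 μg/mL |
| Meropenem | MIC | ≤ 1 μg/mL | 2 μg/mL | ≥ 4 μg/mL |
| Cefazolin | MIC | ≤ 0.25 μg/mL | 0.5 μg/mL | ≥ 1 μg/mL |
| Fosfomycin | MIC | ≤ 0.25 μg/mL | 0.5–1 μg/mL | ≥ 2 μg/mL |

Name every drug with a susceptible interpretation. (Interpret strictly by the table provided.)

tetracycline, vancomycin, ceftriaxone, tobramycin, cefazolin

Tetracycline (2 μg/mL) ≤ 16 μg/mL → Susceptible
Gentamicin (256 μg/mL) ≥ 8 μg/mL → resistant
Levofloxacin: 256 μg/mL is ≥ 128 μg/mL ⇒ resistant
Vancomycin: 0.03 μg/mL is ≤ 4 μg/mL → Susceptible
Ceftriaxone (0.5 μg/mL) ≤ 2 μg/mL → S
Tobramycin 0.5 μg/mL: ≤ 8 μg/mL ⇒ S
Meropenem (2 μg/mL) = 2 μg/mL — Intermediate
Cefazolin (0.12 μg/mL) ≤ 0.25 μg/mL ⇒ Susceptible
Fosfomycin 256 μg/mL: ≥ 2 μg/mL — resistant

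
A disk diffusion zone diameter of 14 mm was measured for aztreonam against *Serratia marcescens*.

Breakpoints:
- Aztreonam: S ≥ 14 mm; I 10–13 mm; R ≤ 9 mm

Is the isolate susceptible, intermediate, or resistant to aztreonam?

S

Aztreonam 14 mm: ≥ 14 mm ⇒ Susceptible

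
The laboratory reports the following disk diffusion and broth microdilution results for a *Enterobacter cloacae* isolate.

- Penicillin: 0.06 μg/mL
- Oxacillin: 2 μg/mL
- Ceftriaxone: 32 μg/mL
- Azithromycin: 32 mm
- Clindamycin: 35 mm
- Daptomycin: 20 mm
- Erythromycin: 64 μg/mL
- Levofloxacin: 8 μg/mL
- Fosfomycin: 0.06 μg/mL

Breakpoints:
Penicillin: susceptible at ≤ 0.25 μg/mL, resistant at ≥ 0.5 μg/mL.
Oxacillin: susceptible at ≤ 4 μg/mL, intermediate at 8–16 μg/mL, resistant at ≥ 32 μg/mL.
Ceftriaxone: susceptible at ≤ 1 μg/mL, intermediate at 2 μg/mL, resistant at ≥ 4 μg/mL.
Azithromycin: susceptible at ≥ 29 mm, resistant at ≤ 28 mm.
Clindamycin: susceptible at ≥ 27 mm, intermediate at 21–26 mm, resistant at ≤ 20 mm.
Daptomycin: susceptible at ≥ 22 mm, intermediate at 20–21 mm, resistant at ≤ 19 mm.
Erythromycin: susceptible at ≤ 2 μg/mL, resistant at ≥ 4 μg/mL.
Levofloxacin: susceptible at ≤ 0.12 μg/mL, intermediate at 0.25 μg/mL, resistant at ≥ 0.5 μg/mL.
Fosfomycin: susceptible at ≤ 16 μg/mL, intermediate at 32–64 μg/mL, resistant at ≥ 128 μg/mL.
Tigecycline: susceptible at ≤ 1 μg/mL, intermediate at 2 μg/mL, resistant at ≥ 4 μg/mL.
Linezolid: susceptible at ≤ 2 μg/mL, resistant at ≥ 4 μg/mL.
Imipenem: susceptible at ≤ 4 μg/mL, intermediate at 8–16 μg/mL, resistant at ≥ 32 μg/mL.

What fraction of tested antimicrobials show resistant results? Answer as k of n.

3 of 9

Penicillin (0.06 μg/mL) ≤ 0.25 μg/mL → Susceptible
Oxacillin (2 μg/mL) ≤ 4 μg/mL ⇒ Susceptible
Ceftriaxone: 32 μg/mL is ≥ 4 μg/mL — Resistant
Azithromycin (32 mm) ≥ 29 mm — susceptible
Clindamycin: 35 mm is ≥ 27 mm → susceptible
Daptomycin 20 mm: in 20–21 mm → intermediate
Erythromycin (64 μg/mL) ≥ 4 μg/mL ⇒ R
Levofloxacin: 8 μg/mL is ≥ 0.5 μg/mL → resistant
Fosfomycin 0.06 μg/mL: ≤ 16 μg/mL ⇒ susceptible
Resistant: 3/9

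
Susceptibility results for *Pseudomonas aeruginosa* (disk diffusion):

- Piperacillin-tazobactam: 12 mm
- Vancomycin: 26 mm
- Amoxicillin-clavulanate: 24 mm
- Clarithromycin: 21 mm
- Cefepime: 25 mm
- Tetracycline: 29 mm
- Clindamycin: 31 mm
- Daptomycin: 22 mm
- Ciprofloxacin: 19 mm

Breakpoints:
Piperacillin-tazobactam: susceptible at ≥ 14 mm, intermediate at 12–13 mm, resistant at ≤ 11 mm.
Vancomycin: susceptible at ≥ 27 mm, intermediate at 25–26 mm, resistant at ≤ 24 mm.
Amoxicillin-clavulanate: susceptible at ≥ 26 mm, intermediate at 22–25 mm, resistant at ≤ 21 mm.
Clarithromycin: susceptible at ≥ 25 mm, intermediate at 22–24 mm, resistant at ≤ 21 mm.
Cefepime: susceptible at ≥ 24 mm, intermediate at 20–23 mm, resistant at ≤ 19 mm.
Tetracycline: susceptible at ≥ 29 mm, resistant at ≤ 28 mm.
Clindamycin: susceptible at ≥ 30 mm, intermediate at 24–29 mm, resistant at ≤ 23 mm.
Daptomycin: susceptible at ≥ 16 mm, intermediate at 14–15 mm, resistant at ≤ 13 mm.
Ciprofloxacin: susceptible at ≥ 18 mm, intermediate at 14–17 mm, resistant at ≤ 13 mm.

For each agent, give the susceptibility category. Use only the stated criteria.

I, I, I, R, S, S, S, S, S

Piperacillin-tazobactam: 12 mm is in 12–13 mm → intermediate
Vancomycin: 26 mm is in 25–26 mm → I
Amoxicillin-clavulanate (24 mm) in 22–25 mm → Intermediate
Clarithromycin (21 mm) ≤ 21 mm → R
Cefepime: 25 mm is ≥ 24 mm → S
Tetracycline (29 mm) ≥ 29 mm → susceptible
Clindamycin: 31 mm is ≥ 30 mm ⇒ Susceptible
Daptomycin (22 mm) ≥ 16 mm → susceptible
Ciprofloxacin 19 mm: ≥ 18 mm — Susceptible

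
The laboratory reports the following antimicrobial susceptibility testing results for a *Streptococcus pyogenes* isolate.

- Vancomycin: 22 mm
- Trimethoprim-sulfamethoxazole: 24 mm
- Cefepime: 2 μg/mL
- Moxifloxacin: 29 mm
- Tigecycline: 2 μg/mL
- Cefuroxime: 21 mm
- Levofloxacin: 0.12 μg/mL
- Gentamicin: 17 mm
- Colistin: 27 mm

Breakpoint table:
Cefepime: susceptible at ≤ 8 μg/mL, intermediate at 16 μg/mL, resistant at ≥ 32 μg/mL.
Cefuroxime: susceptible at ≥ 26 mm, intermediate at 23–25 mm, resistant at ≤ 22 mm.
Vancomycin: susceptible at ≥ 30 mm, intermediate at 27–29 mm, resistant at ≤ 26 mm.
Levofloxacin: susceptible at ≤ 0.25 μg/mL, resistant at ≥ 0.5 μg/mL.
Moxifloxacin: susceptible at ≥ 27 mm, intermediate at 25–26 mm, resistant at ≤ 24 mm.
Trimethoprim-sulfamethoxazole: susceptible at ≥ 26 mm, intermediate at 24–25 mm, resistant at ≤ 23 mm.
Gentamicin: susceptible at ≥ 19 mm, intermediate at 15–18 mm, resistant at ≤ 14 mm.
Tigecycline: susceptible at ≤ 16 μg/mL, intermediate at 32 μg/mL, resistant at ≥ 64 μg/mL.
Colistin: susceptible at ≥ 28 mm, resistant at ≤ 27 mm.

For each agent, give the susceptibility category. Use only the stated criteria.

R, I, S, S, S, R, S, I, R

Vancomycin 22 mm: ≤ 26 mm ⇒ resistant
Trimethoprim-sulfamethoxazole: 24 mm is in 24–25 mm → Intermediate
Cefepime: 2 μg/mL is ≤ 8 μg/mL → susceptible
Moxifloxacin 29 mm: ≥ 27 mm ⇒ Susceptible
Tigecycline 2 μg/mL: ≤ 16 μg/mL — Susceptible
Cefuroxime 21 mm: ≤ 22 mm — resistant
Levofloxacin (0.12 μg/mL) ≤ 0.25 μg/mL ⇒ susceptible
Gentamicin (17 mm) in 15–18 mm → intermediate
Colistin (27 mm) ≤ 27 mm → R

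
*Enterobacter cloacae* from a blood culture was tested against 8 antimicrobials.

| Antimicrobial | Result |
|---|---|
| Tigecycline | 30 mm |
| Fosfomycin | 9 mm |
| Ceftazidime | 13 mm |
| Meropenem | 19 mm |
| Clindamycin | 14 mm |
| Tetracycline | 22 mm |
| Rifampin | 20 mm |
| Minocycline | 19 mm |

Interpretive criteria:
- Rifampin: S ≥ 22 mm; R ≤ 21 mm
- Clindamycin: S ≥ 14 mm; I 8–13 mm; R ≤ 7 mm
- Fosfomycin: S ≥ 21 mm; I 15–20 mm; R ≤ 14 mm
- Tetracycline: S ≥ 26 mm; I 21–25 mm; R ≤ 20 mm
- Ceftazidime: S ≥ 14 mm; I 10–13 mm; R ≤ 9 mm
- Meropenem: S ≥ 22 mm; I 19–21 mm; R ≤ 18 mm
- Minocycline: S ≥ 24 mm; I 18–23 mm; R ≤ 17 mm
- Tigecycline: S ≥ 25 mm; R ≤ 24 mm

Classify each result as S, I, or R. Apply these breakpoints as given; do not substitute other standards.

S, R, I, I, S, I, R, I

Tigecycline 30 mm: ≥ 25 mm — susceptible
Fosfomycin 9 mm: ≤ 14 mm — resistant
Ceftazidime 13 mm: in 10–13 mm ⇒ intermediate
Meropenem (19 mm) in 19–21 mm — Intermediate
Clindamycin 14 mm: ≥ 14 mm — susceptible
Tetracycline (22 mm) in 21–25 mm — I
Rifampin 20 mm: ≤ 21 mm → resistant
Minocycline (19 mm) in 18–23 mm → Intermediate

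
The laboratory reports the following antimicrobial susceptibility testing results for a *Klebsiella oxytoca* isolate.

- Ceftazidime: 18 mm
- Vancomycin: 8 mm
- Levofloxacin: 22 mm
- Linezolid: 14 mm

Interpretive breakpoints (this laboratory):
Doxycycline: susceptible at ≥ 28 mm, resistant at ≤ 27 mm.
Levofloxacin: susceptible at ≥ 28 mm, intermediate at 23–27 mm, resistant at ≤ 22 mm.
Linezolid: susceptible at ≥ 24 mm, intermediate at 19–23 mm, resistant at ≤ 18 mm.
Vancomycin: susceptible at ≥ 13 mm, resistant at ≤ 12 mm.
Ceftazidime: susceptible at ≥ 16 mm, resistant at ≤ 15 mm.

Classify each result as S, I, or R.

Ceftazidime: 18 mm is ≥ 16 mm — susceptible
Vancomycin (8 mm) ≤ 12 mm — Resistant
Levofloxacin: 22 mm is ≤ 22 mm → R
Linezolid 14 mm: ≤ 18 mm → Resistant

S, R, R, R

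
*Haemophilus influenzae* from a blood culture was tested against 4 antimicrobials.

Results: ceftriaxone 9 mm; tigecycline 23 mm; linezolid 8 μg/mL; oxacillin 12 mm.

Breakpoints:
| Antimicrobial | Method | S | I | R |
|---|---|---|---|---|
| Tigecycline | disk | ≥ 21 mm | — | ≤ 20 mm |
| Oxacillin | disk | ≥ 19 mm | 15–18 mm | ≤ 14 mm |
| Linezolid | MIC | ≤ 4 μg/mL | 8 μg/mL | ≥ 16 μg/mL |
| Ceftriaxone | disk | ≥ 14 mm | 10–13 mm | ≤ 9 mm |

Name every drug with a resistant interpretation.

Ceftriaxone: 9 mm is ≤ 9 mm → resistant
Tigecycline 23 mm: ≥ 21 mm — susceptible
Linezolid (8 μg/mL) = 8 μg/mL ⇒ I
Oxacillin 12 mm: ≤ 14 mm — R

ceftriaxone, oxacillin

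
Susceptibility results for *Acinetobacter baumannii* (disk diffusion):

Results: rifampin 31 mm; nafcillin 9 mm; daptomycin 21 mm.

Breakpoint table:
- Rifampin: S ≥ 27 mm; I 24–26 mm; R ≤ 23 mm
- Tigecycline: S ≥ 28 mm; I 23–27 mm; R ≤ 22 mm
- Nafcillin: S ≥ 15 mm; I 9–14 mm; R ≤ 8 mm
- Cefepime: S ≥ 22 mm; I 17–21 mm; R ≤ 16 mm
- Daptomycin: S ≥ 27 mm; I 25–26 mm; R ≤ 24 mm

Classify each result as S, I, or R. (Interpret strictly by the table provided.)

S, I, R

Rifampin: 31 mm is ≥ 27 mm ⇒ Susceptible
Nafcillin 9 mm: in 9–14 mm → Intermediate
Daptomycin (21 mm) ≤ 24 mm → Resistant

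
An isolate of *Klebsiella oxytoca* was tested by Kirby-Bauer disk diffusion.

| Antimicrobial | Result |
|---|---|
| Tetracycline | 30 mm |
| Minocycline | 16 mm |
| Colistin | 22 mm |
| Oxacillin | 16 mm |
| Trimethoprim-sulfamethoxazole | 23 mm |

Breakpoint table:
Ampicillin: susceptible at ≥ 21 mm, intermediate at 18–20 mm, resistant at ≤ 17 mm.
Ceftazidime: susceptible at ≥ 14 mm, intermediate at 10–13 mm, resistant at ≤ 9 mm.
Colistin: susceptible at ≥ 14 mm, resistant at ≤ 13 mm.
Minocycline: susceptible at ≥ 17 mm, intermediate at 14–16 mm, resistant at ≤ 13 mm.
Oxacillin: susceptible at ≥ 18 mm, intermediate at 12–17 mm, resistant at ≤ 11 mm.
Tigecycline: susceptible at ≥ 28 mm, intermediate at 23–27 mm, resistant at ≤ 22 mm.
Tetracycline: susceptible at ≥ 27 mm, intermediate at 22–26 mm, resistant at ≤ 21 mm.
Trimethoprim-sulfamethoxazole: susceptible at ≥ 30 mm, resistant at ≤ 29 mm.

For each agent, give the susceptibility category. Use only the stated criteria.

Tetracycline 30 mm: ≥ 27 mm — S
Minocycline 16 mm: in 14–16 mm — intermediate
Colistin: 22 mm is ≥ 14 mm — Susceptible
Oxacillin: 16 mm is in 12–17 mm ⇒ I
Trimethoprim-sulfamethoxazole (23 mm) ≤ 29 mm ⇒ R

S, I, S, I, R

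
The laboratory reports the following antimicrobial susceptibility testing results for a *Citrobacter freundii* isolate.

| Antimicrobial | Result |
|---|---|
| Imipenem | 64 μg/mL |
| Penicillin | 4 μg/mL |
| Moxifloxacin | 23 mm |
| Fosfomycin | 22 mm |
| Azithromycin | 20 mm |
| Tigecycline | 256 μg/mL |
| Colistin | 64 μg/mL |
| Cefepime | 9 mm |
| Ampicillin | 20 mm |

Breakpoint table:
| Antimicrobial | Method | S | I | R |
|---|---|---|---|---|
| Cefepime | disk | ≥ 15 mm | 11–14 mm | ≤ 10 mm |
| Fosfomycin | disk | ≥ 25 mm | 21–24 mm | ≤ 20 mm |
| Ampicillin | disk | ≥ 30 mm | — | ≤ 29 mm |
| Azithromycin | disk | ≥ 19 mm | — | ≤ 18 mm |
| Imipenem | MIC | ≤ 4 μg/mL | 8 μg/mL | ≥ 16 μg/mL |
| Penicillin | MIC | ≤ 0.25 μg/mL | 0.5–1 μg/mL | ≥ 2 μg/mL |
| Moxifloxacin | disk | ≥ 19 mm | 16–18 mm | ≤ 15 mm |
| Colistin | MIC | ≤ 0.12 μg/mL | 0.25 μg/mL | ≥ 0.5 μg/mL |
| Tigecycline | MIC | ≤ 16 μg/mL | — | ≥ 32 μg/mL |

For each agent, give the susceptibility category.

Imipenem (64 μg/mL) ≥ 16 μg/mL — resistant
Penicillin (4 μg/mL) ≥ 2 μg/mL — resistant
Moxifloxacin 23 mm: ≥ 19 mm — S
Fosfomycin (22 mm) in 21–24 mm ⇒ Intermediate
Azithromycin: 20 mm is ≥ 19 mm ⇒ Susceptible
Tigecycline 256 μg/mL: ≥ 32 μg/mL — R
Colistin (64 μg/mL) ≥ 0.5 μg/mL → R
Cefepime (9 mm) ≤ 10 mm → R
Ampicillin 20 mm: ≤ 29 mm → Resistant

R, R, S, I, S, R, R, R, R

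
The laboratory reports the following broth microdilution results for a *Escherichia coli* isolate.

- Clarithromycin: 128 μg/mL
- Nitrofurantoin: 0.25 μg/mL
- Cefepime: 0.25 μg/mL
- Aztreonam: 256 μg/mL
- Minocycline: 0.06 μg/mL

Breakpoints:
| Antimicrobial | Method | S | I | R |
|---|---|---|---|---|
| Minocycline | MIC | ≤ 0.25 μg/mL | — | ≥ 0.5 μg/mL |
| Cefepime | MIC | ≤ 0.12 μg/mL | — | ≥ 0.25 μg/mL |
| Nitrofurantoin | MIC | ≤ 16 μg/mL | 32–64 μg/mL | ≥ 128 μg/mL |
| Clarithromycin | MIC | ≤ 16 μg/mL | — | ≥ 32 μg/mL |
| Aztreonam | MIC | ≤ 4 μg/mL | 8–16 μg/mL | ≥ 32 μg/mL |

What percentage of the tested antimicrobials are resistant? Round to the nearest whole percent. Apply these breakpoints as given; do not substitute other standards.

60%

Clarithromycin: 128 μg/mL is ≥ 32 μg/mL — resistant
Nitrofurantoin: 0.25 μg/mL is ≤ 16 μg/mL ⇒ susceptible
Cefepime: 0.25 μg/mL is ≥ 0.25 μg/mL — resistant
Aztreonam: 256 μg/mL is ≥ 32 μg/mL — R
Minocycline: 0.06 μg/mL is ≤ 0.25 μg/mL — susceptible
Resistant: 3/5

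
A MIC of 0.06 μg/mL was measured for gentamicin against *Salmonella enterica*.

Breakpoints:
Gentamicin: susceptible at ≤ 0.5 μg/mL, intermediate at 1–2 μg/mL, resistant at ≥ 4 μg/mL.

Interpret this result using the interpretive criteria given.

Gentamicin: 0.06 μg/mL is ≤ 0.5 μg/mL → susceptible

S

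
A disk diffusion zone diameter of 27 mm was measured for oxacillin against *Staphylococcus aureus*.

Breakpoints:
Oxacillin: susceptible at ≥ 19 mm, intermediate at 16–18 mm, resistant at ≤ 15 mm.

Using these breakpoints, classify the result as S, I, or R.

Oxacillin (27 mm) ≥ 19 mm ⇒ S

Susceptible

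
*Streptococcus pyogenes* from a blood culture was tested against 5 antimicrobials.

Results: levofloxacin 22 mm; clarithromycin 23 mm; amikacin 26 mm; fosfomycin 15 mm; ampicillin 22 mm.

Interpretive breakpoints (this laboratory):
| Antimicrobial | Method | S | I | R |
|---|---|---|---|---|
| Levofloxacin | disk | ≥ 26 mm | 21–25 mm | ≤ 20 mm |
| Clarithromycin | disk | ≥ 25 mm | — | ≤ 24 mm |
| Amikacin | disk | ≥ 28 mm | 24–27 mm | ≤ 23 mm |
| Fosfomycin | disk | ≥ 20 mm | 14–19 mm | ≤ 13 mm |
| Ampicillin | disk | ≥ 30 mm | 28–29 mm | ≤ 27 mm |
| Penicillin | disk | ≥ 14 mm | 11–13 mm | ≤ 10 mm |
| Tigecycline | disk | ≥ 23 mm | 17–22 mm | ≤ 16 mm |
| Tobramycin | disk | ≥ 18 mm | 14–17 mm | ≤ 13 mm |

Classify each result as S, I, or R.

I, R, I, I, R

Levofloxacin 22 mm: in 21–25 mm — Intermediate
Clarithromycin: 23 mm is ≤ 24 mm — Resistant
Amikacin (26 mm) in 24–27 mm — intermediate
Fosfomycin 15 mm: in 14–19 mm — Intermediate
Ampicillin (22 mm) ≤ 27 mm → Resistant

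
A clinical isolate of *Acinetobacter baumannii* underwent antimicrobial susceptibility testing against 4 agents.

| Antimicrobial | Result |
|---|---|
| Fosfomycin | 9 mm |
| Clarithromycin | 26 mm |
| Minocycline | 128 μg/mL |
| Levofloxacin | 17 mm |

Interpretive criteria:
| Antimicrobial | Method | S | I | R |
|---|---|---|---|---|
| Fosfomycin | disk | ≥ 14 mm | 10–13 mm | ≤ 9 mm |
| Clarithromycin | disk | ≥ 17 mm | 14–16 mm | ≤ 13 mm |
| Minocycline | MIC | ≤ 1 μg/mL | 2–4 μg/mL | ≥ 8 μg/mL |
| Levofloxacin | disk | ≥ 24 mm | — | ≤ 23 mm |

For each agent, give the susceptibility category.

R, S, R, R

Fosfomycin 9 mm: ≤ 9 mm — Resistant
Clarithromycin 26 mm: ≥ 17 mm ⇒ S
Minocycline 128 μg/mL: ≥ 8 μg/mL — Resistant
Levofloxacin: 17 mm is ≤ 23 mm ⇒ resistant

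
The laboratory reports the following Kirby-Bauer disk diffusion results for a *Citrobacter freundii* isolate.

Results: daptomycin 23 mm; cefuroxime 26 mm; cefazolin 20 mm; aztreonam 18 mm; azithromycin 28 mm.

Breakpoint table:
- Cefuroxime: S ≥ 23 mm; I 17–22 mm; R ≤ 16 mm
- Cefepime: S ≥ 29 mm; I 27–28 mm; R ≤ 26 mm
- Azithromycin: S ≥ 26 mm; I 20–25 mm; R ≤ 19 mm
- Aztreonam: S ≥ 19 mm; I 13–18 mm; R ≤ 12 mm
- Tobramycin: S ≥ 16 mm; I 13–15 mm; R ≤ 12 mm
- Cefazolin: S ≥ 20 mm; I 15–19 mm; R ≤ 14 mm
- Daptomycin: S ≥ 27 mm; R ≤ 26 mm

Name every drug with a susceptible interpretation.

cefuroxime, cefazolin, azithromycin

Daptomycin (23 mm) ≤ 26 mm — resistant
Cefuroxime: 26 mm is ≥ 23 mm — Susceptible
Cefazolin 20 mm: ≥ 20 mm ⇒ S
Aztreonam 18 mm: in 13–18 mm — intermediate
Azithromycin: 28 mm is ≥ 26 mm → Susceptible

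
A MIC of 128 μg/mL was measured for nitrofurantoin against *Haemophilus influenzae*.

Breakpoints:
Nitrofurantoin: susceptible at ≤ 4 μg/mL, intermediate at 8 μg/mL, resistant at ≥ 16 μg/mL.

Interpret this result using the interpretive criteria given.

R

Nitrofurantoin 128 μg/mL: ≥ 16 μg/mL ⇒ R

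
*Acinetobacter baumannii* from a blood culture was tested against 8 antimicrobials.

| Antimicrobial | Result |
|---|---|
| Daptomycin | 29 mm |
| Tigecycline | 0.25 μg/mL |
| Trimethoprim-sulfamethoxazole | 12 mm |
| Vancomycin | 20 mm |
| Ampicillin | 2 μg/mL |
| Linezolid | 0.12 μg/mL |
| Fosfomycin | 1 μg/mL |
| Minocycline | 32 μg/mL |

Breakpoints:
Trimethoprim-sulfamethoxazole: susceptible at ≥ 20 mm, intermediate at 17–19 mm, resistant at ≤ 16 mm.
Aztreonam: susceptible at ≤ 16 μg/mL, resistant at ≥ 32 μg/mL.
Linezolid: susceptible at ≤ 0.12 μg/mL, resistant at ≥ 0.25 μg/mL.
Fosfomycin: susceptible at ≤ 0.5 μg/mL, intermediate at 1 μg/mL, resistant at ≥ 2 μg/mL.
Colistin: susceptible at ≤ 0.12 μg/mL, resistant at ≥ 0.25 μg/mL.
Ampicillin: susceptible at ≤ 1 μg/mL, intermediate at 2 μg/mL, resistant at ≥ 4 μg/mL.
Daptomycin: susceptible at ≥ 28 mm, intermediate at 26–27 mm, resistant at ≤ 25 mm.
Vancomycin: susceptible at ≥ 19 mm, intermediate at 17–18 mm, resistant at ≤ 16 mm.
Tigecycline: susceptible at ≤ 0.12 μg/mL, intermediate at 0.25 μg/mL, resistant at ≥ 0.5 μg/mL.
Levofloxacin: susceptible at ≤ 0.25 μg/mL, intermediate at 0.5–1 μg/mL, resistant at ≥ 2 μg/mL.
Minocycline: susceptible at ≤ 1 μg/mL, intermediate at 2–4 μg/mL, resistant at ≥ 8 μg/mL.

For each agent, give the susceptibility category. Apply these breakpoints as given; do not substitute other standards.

S, I, R, S, I, S, I, R

Daptomycin 29 mm: ≥ 28 mm ⇒ susceptible
Tigecycline: 0.25 μg/mL is = 0.25 μg/mL — intermediate
Trimethoprim-sulfamethoxazole 12 mm: ≤ 16 mm ⇒ resistant
Vancomycin 20 mm: ≥ 19 mm → Susceptible
Ampicillin (2 μg/mL) = 2 μg/mL → intermediate
Linezolid: 0.12 μg/mL is ≤ 0.12 μg/mL ⇒ Susceptible
Fosfomycin 1 μg/mL: = 1 μg/mL → intermediate
Minocycline 32 μg/mL: ≥ 8 μg/mL — resistant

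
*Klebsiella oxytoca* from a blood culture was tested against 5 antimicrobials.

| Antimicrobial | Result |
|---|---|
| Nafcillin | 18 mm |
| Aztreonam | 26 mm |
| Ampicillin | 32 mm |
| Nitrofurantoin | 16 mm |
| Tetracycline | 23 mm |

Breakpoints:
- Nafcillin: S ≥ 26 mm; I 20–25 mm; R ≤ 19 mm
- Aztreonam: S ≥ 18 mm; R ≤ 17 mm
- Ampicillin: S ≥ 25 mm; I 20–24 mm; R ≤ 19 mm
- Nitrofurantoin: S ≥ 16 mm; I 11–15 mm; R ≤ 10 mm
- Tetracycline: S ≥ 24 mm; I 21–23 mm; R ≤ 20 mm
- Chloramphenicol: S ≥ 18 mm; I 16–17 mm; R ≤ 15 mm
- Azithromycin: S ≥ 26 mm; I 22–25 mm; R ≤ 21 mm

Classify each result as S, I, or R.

R, S, S, S, I

Nafcillin: 18 mm is ≤ 19 mm ⇒ R
Aztreonam 26 mm: ≥ 18 mm ⇒ S
Ampicillin 32 mm: ≥ 25 mm ⇒ susceptible
Nitrofurantoin: 16 mm is ≥ 16 mm — susceptible
Tetracycline 23 mm: in 21–23 mm — Intermediate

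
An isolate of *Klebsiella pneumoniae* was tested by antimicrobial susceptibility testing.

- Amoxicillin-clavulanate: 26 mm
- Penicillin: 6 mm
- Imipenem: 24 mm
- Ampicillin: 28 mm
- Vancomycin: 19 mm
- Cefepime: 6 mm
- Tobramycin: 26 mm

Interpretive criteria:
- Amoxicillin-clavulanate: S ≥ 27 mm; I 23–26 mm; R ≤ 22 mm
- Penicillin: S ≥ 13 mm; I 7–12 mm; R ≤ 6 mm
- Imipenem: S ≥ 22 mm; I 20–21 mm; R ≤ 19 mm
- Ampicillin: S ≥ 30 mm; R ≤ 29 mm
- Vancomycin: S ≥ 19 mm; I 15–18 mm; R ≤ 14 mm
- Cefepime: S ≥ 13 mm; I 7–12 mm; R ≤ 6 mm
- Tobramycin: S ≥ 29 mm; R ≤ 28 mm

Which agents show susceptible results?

Amoxicillin-clavulanate 26 mm: in 23–26 mm ⇒ I
Penicillin: 6 mm is ≤ 6 mm → resistant
Imipenem 24 mm: ≥ 22 mm — Susceptible
Ampicillin 28 mm: ≤ 29 mm ⇒ resistant
Vancomycin (19 mm) ≥ 19 mm ⇒ S
Cefepime: 6 mm is ≤ 6 mm → R
Tobramycin (26 mm) ≤ 28 mm — Resistant

imipenem, vancomycin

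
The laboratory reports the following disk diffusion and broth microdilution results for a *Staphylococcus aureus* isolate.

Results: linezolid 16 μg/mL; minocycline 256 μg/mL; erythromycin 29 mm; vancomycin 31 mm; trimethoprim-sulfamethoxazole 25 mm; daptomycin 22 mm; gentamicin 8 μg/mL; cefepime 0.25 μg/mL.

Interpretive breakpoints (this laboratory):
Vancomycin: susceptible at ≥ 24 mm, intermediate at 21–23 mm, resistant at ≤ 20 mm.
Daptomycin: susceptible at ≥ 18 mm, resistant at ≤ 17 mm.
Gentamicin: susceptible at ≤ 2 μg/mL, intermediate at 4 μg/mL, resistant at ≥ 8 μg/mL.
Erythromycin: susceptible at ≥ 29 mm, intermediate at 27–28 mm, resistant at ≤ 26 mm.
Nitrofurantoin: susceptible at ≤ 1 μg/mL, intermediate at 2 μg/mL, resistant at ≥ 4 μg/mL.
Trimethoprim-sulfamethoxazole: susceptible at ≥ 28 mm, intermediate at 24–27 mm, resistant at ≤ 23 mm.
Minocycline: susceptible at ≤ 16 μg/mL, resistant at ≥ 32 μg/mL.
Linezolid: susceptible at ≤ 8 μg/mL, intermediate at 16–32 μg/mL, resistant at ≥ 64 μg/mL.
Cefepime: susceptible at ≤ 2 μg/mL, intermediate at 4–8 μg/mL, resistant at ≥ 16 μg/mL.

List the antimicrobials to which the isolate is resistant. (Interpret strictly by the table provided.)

Linezolid (16 μg/mL) in 16–32 μg/mL → Intermediate
Minocycline: 256 μg/mL is ≥ 32 μg/mL — R
Erythromycin 29 mm: ≥ 29 mm → S
Vancomycin: 31 mm is ≥ 24 mm ⇒ Susceptible
Trimethoprim-sulfamethoxazole 25 mm: in 24–27 mm ⇒ I
Daptomycin 22 mm: ≥ 18 mm ⇒ susceptible
Gentamicin: 8 μg/mL is ≥ 8 μg/mL → Resistant
Cefepime (0.25 μg/mL) ≤ 2 μg/mL ⇒ S

minocycline, gentamicin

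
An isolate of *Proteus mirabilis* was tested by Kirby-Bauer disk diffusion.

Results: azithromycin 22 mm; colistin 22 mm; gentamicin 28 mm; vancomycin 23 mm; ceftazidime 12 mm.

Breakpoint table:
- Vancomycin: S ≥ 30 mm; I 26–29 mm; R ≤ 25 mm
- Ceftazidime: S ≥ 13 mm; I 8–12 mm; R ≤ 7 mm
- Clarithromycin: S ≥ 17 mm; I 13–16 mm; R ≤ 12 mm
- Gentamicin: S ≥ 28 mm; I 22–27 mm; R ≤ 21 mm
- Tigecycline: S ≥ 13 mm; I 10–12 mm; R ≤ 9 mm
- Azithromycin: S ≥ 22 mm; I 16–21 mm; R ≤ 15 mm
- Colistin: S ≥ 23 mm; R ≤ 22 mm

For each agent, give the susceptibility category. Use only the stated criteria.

S, R, S, R, I

Azithromycin: 22 mm is ≥ 22 mm — Susceptible
Colistin (22 mm) ≤ 22 mm → resistant
Gentamicin 28 mm: ≥ 28 mm ⇒ S
Vancomycin: 23 mm is ≤ 25 mm — Resistant
Ceftazidime: 12 mm is in 8–12 mm — Intermediate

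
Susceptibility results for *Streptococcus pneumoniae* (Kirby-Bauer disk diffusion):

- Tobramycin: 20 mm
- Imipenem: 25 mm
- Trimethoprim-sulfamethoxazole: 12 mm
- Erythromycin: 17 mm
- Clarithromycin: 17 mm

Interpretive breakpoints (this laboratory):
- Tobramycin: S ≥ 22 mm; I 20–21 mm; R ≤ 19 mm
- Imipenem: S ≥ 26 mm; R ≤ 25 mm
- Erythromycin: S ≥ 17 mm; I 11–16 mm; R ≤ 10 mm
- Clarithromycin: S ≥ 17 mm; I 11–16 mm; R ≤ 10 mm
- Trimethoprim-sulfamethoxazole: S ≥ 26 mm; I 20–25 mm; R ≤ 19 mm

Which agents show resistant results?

Tobramycin 20 mm: in 20–21 mm ⇒ I
Imipenem (25 mm) ≤ 25 mm — Resistant
Trimethoprim-sulfamethoxazole (12 mm) ≤ 19 mm — Resistant
Erythromycin 17 mm: ≥ 17 mm — susceptible
Clarithromycin 17 mm: ≥ 17 mm → S

imipenem, trimethoprim-sulfamethoxazole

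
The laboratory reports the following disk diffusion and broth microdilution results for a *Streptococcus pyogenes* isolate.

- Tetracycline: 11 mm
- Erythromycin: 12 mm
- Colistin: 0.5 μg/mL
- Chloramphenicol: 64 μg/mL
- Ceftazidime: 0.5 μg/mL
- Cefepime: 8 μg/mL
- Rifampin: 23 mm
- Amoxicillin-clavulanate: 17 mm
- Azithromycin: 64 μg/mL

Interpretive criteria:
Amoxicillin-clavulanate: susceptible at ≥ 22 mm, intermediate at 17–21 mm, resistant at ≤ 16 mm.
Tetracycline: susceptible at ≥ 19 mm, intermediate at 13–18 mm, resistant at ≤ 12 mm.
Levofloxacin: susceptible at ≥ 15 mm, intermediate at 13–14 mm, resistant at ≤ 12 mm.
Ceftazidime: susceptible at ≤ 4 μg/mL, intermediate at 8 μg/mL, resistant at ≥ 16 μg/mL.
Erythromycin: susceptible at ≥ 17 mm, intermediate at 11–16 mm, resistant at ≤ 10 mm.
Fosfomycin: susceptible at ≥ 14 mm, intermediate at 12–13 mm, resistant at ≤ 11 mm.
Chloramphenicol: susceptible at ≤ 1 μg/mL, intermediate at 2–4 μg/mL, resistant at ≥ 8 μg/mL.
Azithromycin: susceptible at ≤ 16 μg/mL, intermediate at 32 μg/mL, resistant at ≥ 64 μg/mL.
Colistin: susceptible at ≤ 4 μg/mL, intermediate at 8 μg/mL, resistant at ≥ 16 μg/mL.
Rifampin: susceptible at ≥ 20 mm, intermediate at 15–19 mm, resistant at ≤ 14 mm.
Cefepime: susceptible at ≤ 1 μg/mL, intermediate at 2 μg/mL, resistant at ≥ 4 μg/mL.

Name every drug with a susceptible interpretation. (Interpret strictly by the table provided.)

Tetracycline: 11 mm is ≤ 12 mm → resistant
Erythromycin (12 mm) in 11–16 mm ⇒ intermediate
Colistin (0.5 μg/mL) ≤ 4 μg/mL ⇒ Susceptible
Chloramphenicol: 64 μg/mL is ≥ 8 μg/mL ⇒ Resistant
Ceftazidime 0.5 μg/mL: ≤ 4 μg/mL → Susceptible
Cefepime (8 μg/mL) ≥ 4 μg/mL ⇒ resistant
Rifampin 23 mm: ≥ 20 mm — susceptible
Amoxicillin-clavulanate (17 mm) in 17–21 mm — Intermediate
Azithromycin: 64 μg/mL is ≥ 64 μg/mL ⇒ Resistant

colistin, ceftazidime, rifampin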